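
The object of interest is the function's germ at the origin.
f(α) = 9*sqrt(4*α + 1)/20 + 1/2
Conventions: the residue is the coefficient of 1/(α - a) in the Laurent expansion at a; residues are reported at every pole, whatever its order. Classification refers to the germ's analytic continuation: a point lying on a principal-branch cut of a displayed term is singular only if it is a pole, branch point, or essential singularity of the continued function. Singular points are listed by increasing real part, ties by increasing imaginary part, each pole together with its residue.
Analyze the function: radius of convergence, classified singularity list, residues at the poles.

Branch term (9/20)*sqrt(1 - α/(-1/4)): its argument vanishes at α = -1/4, a square-root branch point, modulus 1/4.
The radius of convergence is the smallest modulus among the singular points: 1/4.

Radius of convergence at 0: 1/4.
At -1/4: an algebraic (square-root) branch point.


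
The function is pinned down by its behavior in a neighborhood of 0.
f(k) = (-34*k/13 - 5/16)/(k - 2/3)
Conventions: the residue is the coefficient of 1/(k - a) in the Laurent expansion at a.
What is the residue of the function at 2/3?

The residue is -1283/624.

At the order-1 pole 2/3 set g(k) = (k - (2/3))*f(k) = -34*k/13 - 5/16.
Simple pole: residue = g(a) at a = 2/3, which is -1283/624.


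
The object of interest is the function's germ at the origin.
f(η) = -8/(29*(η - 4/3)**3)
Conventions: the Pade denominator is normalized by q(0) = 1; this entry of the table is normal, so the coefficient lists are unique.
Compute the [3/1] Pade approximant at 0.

Taylor coefficients needed (expand at 0): a_0 = 27/232, a_1 = 243/928, a_2 = 729/1856, a_3 = 3645/7424, a_4 = 32805/59392.
Write the denominator as Q(η) = 1 + q1*η. Requiring Q*f - P = O(η^5) with deg P <= 3 kills the coefficients of η^4..η^4 in Q*f:
  η^4: a_4 + q1*a_3 = 0, i.e. 32805/59392 + (3645/7424)*q1 = 0.
Solving this linear system: q1 = -9/8.
The numerator is Q*f truncated at degree 3: P0 = a_0 = 27/232; P1 = a_1 + q1*a_0 = 243/1856; P2 = a_2 + q1*a_1 = 729/7424; P3 = a_3 + q1*a_2 = 729/14848.

The Pade approximant has numerator coefficients [27/232, 243/1856, 729/7424, 729/14848]; denominator coefficients [1, -9/8].


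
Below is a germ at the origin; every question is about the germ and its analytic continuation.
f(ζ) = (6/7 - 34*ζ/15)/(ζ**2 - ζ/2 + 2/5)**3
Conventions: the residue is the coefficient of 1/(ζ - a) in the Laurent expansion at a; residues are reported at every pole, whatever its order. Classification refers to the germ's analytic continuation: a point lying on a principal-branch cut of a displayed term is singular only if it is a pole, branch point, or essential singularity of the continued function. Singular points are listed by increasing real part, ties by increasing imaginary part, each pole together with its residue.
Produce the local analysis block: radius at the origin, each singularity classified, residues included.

Denominator factor (ζ**2 - ζ/2 + 2/5)^3: discriminant -27/20, complex-conjugate roots (1/4) + ((3/20)*sqrt(15))*i and (1/4) - ((3/20)*sqrt(15))*i; poles of order 3, moduli (1/5)*sqrt(10) and (1/5)*sqrt(10).
The radius of convergence is the smallest modulus among the singular points: (1/5)*sqrt(10).
The factor ζ**2 - ζ/2 + 2/5 splits as (ζ - a)(ζ - a') with a = (1/4) - ((3/20)*sqrt(15))*i, a' = (1/4) + ((3/20)*sqrt(15))*i. At the order-3 pole a set g(ζ) = (ζ - a)^3*f(ζ) = [6/7 - 34*ζ/15] / (ζ - a')^3.
Order-3 pole: residue = g''(a)/2; g''((1/4) - ((3/20)*sqrt(15))*i) = ((19520/45927)*sqrt(15))*i, so the residue is ((9760/45927)*sqrt(15))*i.
The factor ζ**2 - ζ/2 + 2/5 splits as (ζ - a)(ζ - a') with a = (1/4) + ((3/20)*sqrt(15))*i, a' = (1/4) - ((3/20)*sqrt(15))*i. At the order-3 pole a set g(ζ) = (ζ - a)^3*f(ζ) = [6/7 - 34*ζ/15] / (ζ - a')^3.
Order-3 pole: residue = g''(a)/2; g''((1/4) + ((3/20)*sqrt(15))*i) = -((19520/45927)*sqrt(15))*i, so the residue is -((9760/45927)*sqrt(15))*i.
List the singular points by increasing real part (a conjugate pair: the negative imaginary part first).

Radius of convergence at 0: (1/5)*sqrt(10).
At (1/4) - ((3/20)*sqrt(15))*i: a pole of order 3; residue ((9760/45927)*sqrt(15))*i.
At (1/4) + ((3/20)*sqrt(15))*i: a pole of order 3; residue -((9760/45927)*sqrt(15))*i.


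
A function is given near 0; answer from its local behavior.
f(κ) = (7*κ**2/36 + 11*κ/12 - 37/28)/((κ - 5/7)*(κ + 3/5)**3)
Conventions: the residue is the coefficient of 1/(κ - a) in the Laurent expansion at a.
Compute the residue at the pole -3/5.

At the order-3 pole -3/5 set g(κ) = (κ - (-3/5))^3*f(κ) = (7*κ**2/36 + 11*κ/12 - 37/28)/(κ - 5/7).
Order-3 pole: residue = g''(a)/2; g''(-3/5) = 875875/1752048, so the residue is 875875/3504096.

The residue is 875875/3504096.


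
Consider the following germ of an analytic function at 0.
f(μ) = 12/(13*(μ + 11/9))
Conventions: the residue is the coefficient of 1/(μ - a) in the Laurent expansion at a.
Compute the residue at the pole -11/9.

The residue is 12/13.

At the order-1 pole -11/9 set g(μ) = (μ - (-11/9))*f(μ) = 12/13.
Simple pole: residue = g(a) at a = -11/9, which is 12/13.


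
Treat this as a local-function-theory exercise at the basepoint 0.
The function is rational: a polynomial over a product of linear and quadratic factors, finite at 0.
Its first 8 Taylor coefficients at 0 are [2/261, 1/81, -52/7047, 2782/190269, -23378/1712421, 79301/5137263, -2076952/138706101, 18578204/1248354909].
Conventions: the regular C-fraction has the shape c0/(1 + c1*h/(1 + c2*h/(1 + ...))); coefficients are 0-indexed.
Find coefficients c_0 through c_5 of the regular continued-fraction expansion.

The regular C-fraction coefficients are [2/261, -29/18, 1153/522, 112684/300933, -15948927/32481163, 971401347/1147630198].

Taylor coefficients (read off): a_0 = 2/261, a_1 = 1/81, a_2 = -52/7047, a_3 = 2782/190269, a_4 = -23378/1712421, a_5 = 79301/5137263.
c0 = a_0 = 2/261. Peel one level at a time: if S = 1 + c*h/S' with S'(0) = 1, then c is the h-coefficient of S and S' = c*h/(S - 1).
S_1 = c0/f = 1 + (-29/18)*h + (1153/324)*h^2 + ...; c1 = -29/18.
S_2 = c1*h/(S_1 - 1) = 1 + (1153/522)*h + (-56342/68121)*h^2 + ...; c2 = 1153/522.
S_3 = c2*h/(S_2 - 1) = 1 + (112684/300933)*h + (244428/1329409)*h^2 + ...; c3 = 112684/300933.
S_4 = c3*h/(S_3 - 1) = 1 + (-15948927/32481163)*h + (659676717/1587210482)*h^2 + ...; c4 = -15948927/32481163.
S_5 = c4*h/(S_4 - 1) = 1 + (971401347/1147630198)*h + ...; c5 = 971401347/1147630198.


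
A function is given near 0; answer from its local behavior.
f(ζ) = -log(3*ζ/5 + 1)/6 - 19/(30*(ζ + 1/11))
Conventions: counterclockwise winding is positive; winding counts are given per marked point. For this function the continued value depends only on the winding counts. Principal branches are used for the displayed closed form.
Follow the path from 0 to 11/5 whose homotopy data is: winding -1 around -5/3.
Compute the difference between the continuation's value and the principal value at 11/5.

The rational part is single-valued and drops out of the difference; each branch term changes only by its own monodromy.
(-1/6)*log(1 - ζ/(-5/3)): each positive loop around -5/3 adds 2*pi*i to the log, so winding -1 contributes (-1/6)*(-1)*2*pi*i = (1/3)*pi*i.
Summing the contributions at ζ = 11/5 gives (1/3)*pi*i.

Continued minus principal equals (1/3)*pi*i.


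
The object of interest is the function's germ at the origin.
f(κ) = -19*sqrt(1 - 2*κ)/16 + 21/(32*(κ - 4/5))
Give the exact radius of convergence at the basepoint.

The radius of convergence is 1/2.

Denominator factor (κ - 4/5): pole of order 1 at 4/5, modulus 4/5.
Branch term (-19/16)*sqrt(1 - κ/(1/2)): its argument vanishes at κ = 1/2, a square-root branch point, modulus 1/2.
The radius of convergence is the smallest modulus among the singular points: 1/2.


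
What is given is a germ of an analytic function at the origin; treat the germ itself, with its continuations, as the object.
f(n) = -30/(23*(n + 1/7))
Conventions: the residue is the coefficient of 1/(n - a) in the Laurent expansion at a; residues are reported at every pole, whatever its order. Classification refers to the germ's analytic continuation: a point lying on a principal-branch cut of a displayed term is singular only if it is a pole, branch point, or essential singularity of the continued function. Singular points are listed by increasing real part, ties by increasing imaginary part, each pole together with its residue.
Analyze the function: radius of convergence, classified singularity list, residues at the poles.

Denominator factor (n + 1/7): pole of order 1 at -1/7, modulus 1/7.
The radius of convergence is the smallest modulus among the singular points: 1/7.
At the order-1 pole -1/7 set g(n) = (n - (-1/7))*f(n) = -30/23.
Simple pole: residue = g(a) at a = -1/7, which is -30/23.

Radius of convergence at 0: 1/7.
At -1/7: a pole of order 1; residue -30/23.


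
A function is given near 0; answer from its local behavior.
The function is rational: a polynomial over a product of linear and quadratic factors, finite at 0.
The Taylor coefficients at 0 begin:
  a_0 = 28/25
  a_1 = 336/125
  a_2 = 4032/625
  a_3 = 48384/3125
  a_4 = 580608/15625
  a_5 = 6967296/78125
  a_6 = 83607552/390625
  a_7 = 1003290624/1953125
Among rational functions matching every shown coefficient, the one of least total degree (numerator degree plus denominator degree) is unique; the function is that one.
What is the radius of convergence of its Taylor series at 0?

No rational of total degree below 1 reproduces all 8 coefficients; solving the [0/1] Pade equations on them gives f(φ) = -7/(15*(φ - 5/12)), whose expansion matches every shown term.
Denominator factor (φ - 5/12): pole of order 1 at 5/12, modulus 5/12.
The radius of convergence is the smallest modulus among the singular points: 5/12.

The radius of convergence is 5/12.


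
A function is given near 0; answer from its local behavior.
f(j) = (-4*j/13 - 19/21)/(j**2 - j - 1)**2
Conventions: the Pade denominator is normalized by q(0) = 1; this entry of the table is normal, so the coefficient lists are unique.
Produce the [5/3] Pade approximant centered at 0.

Taylor coefficients needed (expand at 0): a_0 = -19/21, a_1 = 410/273, a_2 = -1067/273, a_3 = 2050/273, a_4 = -4100/273, a_5 = 7706/273, a_6 = -14345/273, a_7 = 26146/273, a_8 = -3625/21.
Write the denominator as Q(j) = 1 + q1*j + q2*j^2 + q3*j^3. Requiring Q*f - P = O(j^9) with deg P <= 5 kills the coefficients of j^6..j^8 in Q*f:
  j^6: a_6 + q1*a_5 + q2*a_4 + q3*a_3 = 0, i.e. -14345/273 + (7706/273)*q1 + (-4100/273)*q2 + (2050/273)*q3 = 0.
  j^7: a_7 + q1*a_6 + q2*a_5 + q3*a_4 = 0, i.e. 26146/273 + (-14345/273)*q1 + (7706/273)*q2 + (-4100/273)*q3 = 0.
  j^8: a_8 + q1*a_7 + q2*a_6 + q3*a_5 = 0, i.e. -3625/21 + (26146/273)*q1 + (-14345/273)*q2 + (7706/273)*q3 = 0.
Solving this linear system: q1 = 659961840/261483367, q2 = 78877728/261483367, q3 = -986622785/522966734.
The numerator is Q*f truncated at degree 5: P0 = a_0 = -19/21; P1 = a_1 + q1*a_0 = -55802394010/71384959191; P2 = a_2 + q1*a_1 + q2*a_0 = -27901197005/71384959191; P3 = a_3 + q1*a_2 + q2*a_1 + q3*a_0 = -27901197005/142769918382; P4 = a_4 + q1*a_3 + q2*a_2 + q3*a_1 = -5580239401/71384959191; P5 = a_5 + q1*a_4 + q2*a_3 + q3*a_2 = -5580239401/142769918382.

The Pade approximant has numerator coefficients [-19/21, -55802394010/71384959191, -27901197005/71384959191, -27901197005/142769918382, -5580239401/71384959191, -5580239401/142769918382]; denominator coefficients [1, 659961840/261483367, 78877728/261483367, -986622785/522966734].


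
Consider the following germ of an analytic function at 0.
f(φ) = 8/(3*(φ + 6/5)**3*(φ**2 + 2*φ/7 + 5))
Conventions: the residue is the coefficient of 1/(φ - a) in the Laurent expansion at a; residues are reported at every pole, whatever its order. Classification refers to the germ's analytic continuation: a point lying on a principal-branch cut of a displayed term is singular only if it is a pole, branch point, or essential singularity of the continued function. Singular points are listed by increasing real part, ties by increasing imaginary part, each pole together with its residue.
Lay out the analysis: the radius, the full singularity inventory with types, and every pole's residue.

Radius of convergence at 0: 6/5.
At -6/5: a pole of order 3; residue -69755000/3644303289.
At (-1/7) - ((2/7)*sqrt(61))*i: a pole of order 1; residue (34877500/3644303289) - ((1096282250/222302500629)*sqrt(61))*i.
At (-1/7) + ((2/7)*sqrt(61))*i: a pole of order 1; residue (34877500/3644303289) + ((1096282250/222302500629)*sqrt(61))*i.

Denominator factor (φ + 6/5)^3: pole of order 3 at -6/5, modulus 6/5.
Denominator factor (φ**2 + 2*φ/7 + 5): discriminant -976/49, complex-conjugate roots (-1/7) + ((2/7)*sqrt(61))*i and (-1/7) - ((2/7)*sqrt(61))*i; poles of order 1, moduli sqrt(5) and sqrt(5).
The radius of convergence is the smallest modulus among the singular points: 6/5.
At the order-3 pole -6/5 set g(φ) = (φ - (-6/5))^3*f(φ) = 8/(3*(φ**2 + 2*φ/7 + 5)).
Order-3 pole: residue = g''(a)/2; g''(-6/5) = -139510000/3644303289, so the residue is -69755000/3644303289.
The factor φ**2 + 2*φ/7 + 5 splits as (φ - a)(φ - a') with a = (-1/7) - ((2/7)*sqrt(61))*i, a' = (-1/7) + ((2/7)*sqrt(61))*i. At the order-1 pole a set g(φ) = (φ - a)*f(φ) = [8/(3*(φ + 6/5)**3)] / (φ - a').
Simple pole: residue = g(a) at a = (-1/7) - ((2/7)*sqrt(61))*i, which is (34877500/3644303289) - ((1096282250/222302500629)*sqrt(61))*i.
The factor φ**2 + 2*φ/7 + 5 splits as (φ - a)(φ - a') with a = (-1/7) + ((2/7)*sqrt(61))*i, a' = (-1/7) - ((2/7)*sqrt(61))*i. At the order-1 pole a set g(φ) = (φ - a)*f(φ) = [8/(3*(φ + 6/5)**3)] / (φ - a').
Simple pole: residue = g(a) at a = (-1/7) + ((2/7)*sqrt(61))*i, which is (34877500/3644303289) + ((1096282250/222302500629)*sqrt(61))*i.
List the singular points by increasing real part (a conjugate pair: the negative imaginary part first).


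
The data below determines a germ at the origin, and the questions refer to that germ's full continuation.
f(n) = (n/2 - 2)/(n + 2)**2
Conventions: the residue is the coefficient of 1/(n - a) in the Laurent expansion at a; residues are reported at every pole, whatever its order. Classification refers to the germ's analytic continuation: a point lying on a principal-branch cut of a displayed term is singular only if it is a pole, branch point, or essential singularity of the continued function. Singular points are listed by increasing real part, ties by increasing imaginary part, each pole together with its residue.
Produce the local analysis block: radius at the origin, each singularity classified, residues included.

Denominator factor (n + 2)^2: pole of order 2 at -2, modulus 2.
The radius of convergence is the smallest modulus among the singular points: 2.
At the order-2 pole -2 set g(n) = (n - (-2))^2*f(n) = n/2 - 2.
Order-2 pole: residue = g'(a); g'(-2) = 1/2, so the residue is 1/2.

Radius of convergence at 0: 2.
At -2: a pole of order 2; residue 1/2.


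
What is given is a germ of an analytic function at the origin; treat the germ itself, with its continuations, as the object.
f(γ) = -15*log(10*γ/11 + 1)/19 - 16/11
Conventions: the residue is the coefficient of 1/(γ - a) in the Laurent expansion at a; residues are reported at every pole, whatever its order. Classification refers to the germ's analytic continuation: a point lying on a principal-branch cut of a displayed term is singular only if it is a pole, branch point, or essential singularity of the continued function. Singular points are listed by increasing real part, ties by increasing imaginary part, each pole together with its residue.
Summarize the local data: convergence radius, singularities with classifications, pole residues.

Radius of convergence at 0: 11/10.
At -11/10: a logarithmic branch point.

Branch term (-15/19)*log(1 - γ/(-11/10)): its argument vanishes at γ = -11/10, a logarithmic branch point, modulus 11/10.
The radius of convergence is the smallest modulus among the singular points: 11/10.


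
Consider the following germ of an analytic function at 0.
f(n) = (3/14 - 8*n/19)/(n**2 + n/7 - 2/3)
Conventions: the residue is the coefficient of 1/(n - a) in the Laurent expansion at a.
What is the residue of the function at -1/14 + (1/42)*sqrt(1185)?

The residue is -4/19 + (13/3002)*sqrt(1185).

The factor n**2 + n/7 - 2/3 splits as (n - a)(n - a') with a = -1/14 + (1/42)*sqrt(1185), a' = -1/14 - (1/42)*sqrt(1185). At the order-1 pole a set g(n) = (n - a)*f(n) = [3/14 - 8*n/19] / (n - a').
Simple pole: residue = g(a) at a = -1/14 + (1/42)*sqrt(1185), which is -4/19 + (13/3002)*sqrt(1185).


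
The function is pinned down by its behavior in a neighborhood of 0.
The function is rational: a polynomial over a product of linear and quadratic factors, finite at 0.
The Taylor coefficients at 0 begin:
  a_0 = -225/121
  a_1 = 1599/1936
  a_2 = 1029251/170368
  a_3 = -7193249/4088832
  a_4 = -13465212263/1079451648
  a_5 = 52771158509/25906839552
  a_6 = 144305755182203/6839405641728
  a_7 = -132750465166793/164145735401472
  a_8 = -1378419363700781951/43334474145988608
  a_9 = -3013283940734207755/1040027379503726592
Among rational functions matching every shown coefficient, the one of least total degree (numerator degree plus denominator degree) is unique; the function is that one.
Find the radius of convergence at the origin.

No rational of total degree below 8 reproduces all 10 coefficients; solving the [2/6] Pade equations on them gives f(d) = (3*d**2/5 + 29*d/20 - 20/9)/((d**2 + 11/9)**2*(d**2 - d/6 + 4/5)), whose expansion matches every shown term.
Denominator factor (d**2 + 11/9)^2: discriminant -44/9, complex-conjugate roots ((1/3)*sqrt(11))*i and -((1/3)*sqrt(11))*i; poles of order 2, moduli (1/3)*sqrt(11) and (1/3)*sqrt(11).
Denominator factor (d**2 - d/6 + 4/5): discriminant -571/180, complex-conjugate roots (1/12) + ((1/60)*sqrt(2855))*i and (1/12) - ((1/60)*sqrt(2855))*i; poles of order 1, moduli (2/5)*sqrt(5) and (2/5)*sqrt(5).
The radius of convergence is the smallest modulus among the singular points: (2/5)*sqrt(5).

The radius of convergence is (2/5)*sqrt(5).


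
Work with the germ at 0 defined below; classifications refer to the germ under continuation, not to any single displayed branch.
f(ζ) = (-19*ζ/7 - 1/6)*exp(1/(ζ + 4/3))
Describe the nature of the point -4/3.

The exponent 1/(ζ - (-4/3)) has a pole at -4/3, so exp(1/(ζ - (-4/3))) takes every nonzero value near it: an essential singularity (not a pole of any order).

The point is an essential singularity.


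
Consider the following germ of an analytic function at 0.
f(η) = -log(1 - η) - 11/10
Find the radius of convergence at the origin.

The radius of convergence is 1.

Branch term (-1)*log(1 - η/(1)): its argument vanishes at η = 1, a logarithmic branch point, modulus 1.
The radius of convergence is the smallest modulus among the singular points: 1.


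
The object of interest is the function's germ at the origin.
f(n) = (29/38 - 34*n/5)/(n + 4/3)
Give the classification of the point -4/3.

The point is a pole of order 1.

The denominator factor n + 4/3 vanishes at -4/3 and appears to the power 1; the numerator there equals 5603/570, nonzero, and no other factor vanishes.
Hence a pole whose order is the multiplicity, 1.


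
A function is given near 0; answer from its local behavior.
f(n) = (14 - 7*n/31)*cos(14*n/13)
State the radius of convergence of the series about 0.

The radius of convergence is infinite.

The factor cos(14*n/13) is entire and contributes no finite singular point.
The polynomial part has no poles.
No finite singular points: the Taylor series at 0 converges everywhere.


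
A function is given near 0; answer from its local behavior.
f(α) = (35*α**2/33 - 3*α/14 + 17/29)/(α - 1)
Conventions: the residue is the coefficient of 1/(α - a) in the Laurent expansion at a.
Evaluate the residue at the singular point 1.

At the order-1 pole 1 set g(α) = (α - (1))*f(α) = 35*α**2/33 - 3*α/14 + 17/29.
Simple pole: residue = g(a) at a = 1, which is 19193/13398.

The residue is 19193/13398.


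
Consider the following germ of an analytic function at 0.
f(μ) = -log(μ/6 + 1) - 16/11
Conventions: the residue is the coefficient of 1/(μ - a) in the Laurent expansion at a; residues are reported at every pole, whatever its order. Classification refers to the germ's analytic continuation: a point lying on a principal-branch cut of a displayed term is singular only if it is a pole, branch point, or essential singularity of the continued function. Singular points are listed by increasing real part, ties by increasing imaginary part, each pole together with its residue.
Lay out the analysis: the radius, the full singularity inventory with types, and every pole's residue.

Radius of convergence at 0: 6.
At -6: a logarithmic branch point.

Branch term (-1)*log(1 - μ/(-6)): its argument vanishes at μ = -6, a logarithmic branch point, modulus 6.
The radius of convergence is the smallest modulus among the singular points: 6.


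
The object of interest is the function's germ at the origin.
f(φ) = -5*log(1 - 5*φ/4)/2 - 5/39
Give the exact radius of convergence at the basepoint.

The radius of convergence is 4/5.

Branch term (-5/2)*log(1 - φ/(4/5)): its argument vanishes at φ = 4/5, a logarithmic branch point, modulus 4/5.
The radius of convergence is the smallest modulus among the singular points: 4/5.


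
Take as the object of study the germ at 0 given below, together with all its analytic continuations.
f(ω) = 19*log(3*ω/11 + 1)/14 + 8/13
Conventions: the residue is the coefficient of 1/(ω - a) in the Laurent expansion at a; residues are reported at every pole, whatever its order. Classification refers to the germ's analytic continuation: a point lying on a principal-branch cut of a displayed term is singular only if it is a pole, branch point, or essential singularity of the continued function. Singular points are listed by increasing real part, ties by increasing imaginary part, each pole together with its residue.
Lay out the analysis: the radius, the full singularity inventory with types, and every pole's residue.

Radius of convergence at 0: 11/3.
At -11/3: a logarithmic branch point.

Branch term (19/14)*log(1 - ω/(-11/3)): its argument vanishes at ω = -11/3, a logarithmic branch point, modulus 11/3.
The radius of convergence is the smallest modulus among the singular points: 11/3.


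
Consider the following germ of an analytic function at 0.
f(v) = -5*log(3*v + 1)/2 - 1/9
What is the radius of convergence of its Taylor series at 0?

Branch term (-5/2)*log(1 - v/(-1/3)): its argument vanishes at v = -1/3, a logarithmic branch point, modulus 1/3.
The radius of convergence is the smallest modulus among the singular points: 1/3.

The radius of convergence is 1/3.


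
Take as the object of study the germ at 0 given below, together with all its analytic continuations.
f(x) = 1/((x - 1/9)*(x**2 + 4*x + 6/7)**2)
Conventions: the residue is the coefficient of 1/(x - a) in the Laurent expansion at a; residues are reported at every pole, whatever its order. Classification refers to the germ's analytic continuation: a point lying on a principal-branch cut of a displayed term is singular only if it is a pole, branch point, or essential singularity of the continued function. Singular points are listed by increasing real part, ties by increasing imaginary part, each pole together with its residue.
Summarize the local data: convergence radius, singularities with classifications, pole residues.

Denominator factor (x**2 + 4*x + 6/7)^2: discriminant 88/7, real irrational roots -2 + (1/7)*sqrt(154) and -2 - (1/7)*sqrt(154); poles of order 2, moduli 2 - (1/7)*sqrt(154) and 2 + (1/7)*sqrt(154).
Denominator factor (x - 1/9): pole of order 1 at 1/9, modulus 1/9.
The radius of convergence is the smallest modulus among the singular points: 1/9.
The factor x**2 + 4*x + 6/7 splits as (x - a)(x - a') with a = -2 - (1/7)*sqrt(154), a' = -2 + (1/7)*sqrt(154). At the order-2 pole a set g(x) = (x - a)^2*f(x) = [1/(x - 1/9)] / (x - a')^2.
Order-2 pole: residue = g'(a); g'(-2 - (1/7)*sqrt(154)) = -321489/1110050 + (23620401/1074528400)*sqrt(154), so the residue is -321489/1110050 + (23620401/1074528400)*sqrt(154).
The factor x**2 + 4*x + 6/7 splits as (x - a)(x - a') with a = -2 + (1/7)*sqrt(154), a' = -2 - (1/7)*sqrt(154). At the order-2 pole a set g(x) = (x - a)^2*f(x) = [1/(x - 1/9)] / (x - a')^2.
Order-2 pole: residue = g'(a); g'(-2 + (1/7)*sqrt(154)) = -321489/1110050 - (23620401/1074528400)*sqrt(154), so the residue is -321489/1110050 - (23620401/1074528400)*sqrt(154).
At the order-1 pole 1/9 set g(x) = (x - (1/9))*f(x) = (x**2 + 4*x + 6/7)**(-2).
Simple pole: residue = g(a) at a = 1/9, which is 321489/555025.
List the singular points by increasing real part (a conjugate pair: the negative imaginary part first).

Radius of convergence at 0: 1/9.
At -2 - (1/7)*sqrt(154): a pole of order 2; residue -321489/1110050 + (23620401/1074528400)*sqrt(154).
At -2 + (1/7)*sqrt(154): a pole of order 2; residue -321489/1110050 - (23620401/1074528400)*sqrt(154).
At 1/9: a pole of order 1; residue 321489/555025.


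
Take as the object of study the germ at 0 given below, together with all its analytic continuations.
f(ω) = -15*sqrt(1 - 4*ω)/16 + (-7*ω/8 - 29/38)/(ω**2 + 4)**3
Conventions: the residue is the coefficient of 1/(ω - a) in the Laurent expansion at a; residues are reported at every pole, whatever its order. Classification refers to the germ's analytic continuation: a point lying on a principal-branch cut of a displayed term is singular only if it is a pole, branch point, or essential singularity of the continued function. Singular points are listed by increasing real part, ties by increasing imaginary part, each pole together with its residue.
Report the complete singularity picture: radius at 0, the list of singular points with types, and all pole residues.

Radius of convergence at 0: 1/4.
At -(2)*i: a pole of order 3; residue -(87/19456)*i.
At (2)*i: a pole of order 3; residue (87/19456)*i.
At 1/4: an algebraic (square-root) branch point.

Denominator factor (ω**2 + 4)^3: discriminant -16, complex-conjugate roots (2)*i and -(2)*i; poles of order 3, moduli 2 and 2.
Branch term (-15/16)*sqrt(1 - ω/(1/4)): its argument vanishes at ω = 1/4, a square-root branch point, modulus 1/4.
The radius of convergence is the smallest modulus among the singular points: 1/4.
The branch term is analytic at -(2)*i and contributes nothing to the residue; only the rational part matters.
The factor ω**2 + 4 splits as (ω - a)(ω - a') with a = -(2)*i, a' = (2)*i. At the order-3 pole a set g(ω) = (ω - a)^3*(rational part) = [-7*ω/8 - 29/38] / (ω - a')^3.
Order-3 pole: residue = g''(a)/2; g''(-(2)*i) = -(87/9728)*i, so the residue is -(87/19456)*i.
The branch term is analytic at (2)*i and contributes nothing to the residue; only the rational part matters.
The factor ω**2 + 4 splits as (ω - a)(ω - a') with a = (2)*i, a' = -(2)*i. At the order-3 pole a set g(ω) = (ω - a)^3*(rational part) = [-7*ω/8 - 29/38] / (ω - a')^3.
Order-3 pole: residue = g''(a)/2; g''((2)*i) = (87/9728)*i, so the residue is (87/19456)*i.
List the singular points by increasing real part (a conjugate pair: the negative imaginary part first).


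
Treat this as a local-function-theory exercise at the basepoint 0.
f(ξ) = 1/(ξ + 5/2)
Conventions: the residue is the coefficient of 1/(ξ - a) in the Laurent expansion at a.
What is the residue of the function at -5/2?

The residue is 1.

At the order-1 pole -5/2 set g(ξ) = (ξ - (-5/2))*f(ξ) = 1.
Simple pole: residue = g(a) at a = -5/2, which is 1.


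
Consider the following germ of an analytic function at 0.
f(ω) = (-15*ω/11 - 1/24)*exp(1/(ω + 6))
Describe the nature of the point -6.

The point is an essential singularity.

The exponent 1/(ω - (-6)) has a pole at -6, so exp(1/(ω - (-6))) takes every nonzero value near it: an essential singularity (not a pole of any order).


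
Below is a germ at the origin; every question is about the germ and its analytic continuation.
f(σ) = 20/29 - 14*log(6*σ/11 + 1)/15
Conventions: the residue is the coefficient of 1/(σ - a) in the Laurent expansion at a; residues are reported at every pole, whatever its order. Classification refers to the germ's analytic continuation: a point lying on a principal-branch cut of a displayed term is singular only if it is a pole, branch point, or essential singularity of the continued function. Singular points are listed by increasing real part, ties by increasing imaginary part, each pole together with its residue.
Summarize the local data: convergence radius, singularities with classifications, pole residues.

Branch term (-14/15)*log(1 - σ/(-11/6)): its argument vanishes at σ = -11/6, a logarithmic branch point, modulus 11/6.
The radius of convergence is the smallest modulus among the singular points: 11/6.

Radius of convergence at 0: 11/6.
At -11/6: a logarithmic branch point.


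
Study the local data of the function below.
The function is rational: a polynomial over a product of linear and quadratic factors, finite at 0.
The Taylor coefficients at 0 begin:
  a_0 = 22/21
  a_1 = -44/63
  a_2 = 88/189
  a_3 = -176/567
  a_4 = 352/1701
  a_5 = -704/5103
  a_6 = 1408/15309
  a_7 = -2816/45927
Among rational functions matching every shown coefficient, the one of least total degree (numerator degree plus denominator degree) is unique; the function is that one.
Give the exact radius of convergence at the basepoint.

The radius of convergence is 3/2.

No rational of total degree below 1 reproduces all 8 coefficients; solving the [0/1] Pade equations on them gives f(ξ) = 11/(7*(ξ + 3/2)), whose expansion matches every shown term.
Denominator factor (ξ + 3/2): pole of order 1 at -3/2, modulus 3/2.
The radius of convergence is the smallest modulus among the singular points: 3/2.


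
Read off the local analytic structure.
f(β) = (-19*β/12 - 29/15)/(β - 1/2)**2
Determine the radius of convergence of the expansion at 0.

Denominator factor (β - 1/2)^2: pole of order 2 at 1/2, modulus 1/2.
The radius of convergence is the smallest modulus among the singular points: 1/2.

The radius of convergence is 1/2.


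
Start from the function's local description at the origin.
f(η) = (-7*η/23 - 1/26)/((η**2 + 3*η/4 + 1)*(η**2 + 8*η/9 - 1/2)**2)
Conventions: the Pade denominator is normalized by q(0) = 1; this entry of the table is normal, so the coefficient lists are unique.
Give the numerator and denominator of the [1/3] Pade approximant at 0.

The Pade approximant has numerator coefficients [-2/13, -116493599492/95533020869]; denominator coefficients [1, -32119675403/11502303516, -68494044743/25880182911, 103628532703/25880182911].

Taylor coefficients needed (expand at 0): a_0 = -2/13, a_1 = -8875/5382, a_2 = -323693/64584, a_3 = -123765203/6975072, a_4 = -1085744587/19315584.
Write the denominator as Q(η) = 1 + q1*η + q2*η^2 + q3*η^3. Requiring Q*f - P = O(η^5) with deg P <= 1 kills the coefficients of η^2..η^4 in Q*f:
  η^2: a_2 + q1*a_1 + q2*a_0 = 0, i.e. -323693/64584 + (-8875/5382)*q1 + (-2/13)*q2 = 0.
  η^3: a_3 + q1*a_2 + q2*a_1 + q3*a_0 = 0, i.e. -123765203/6975072 + (-323693/64584)*q1 + (-8875/5382)*q2 + (-2/13)*q3 = 0.
  η^4: a_4 + q1*a_3 + q2*a_2 + q3*a_1 = 0, i.e. -1085744587/19315584 + (-123765203/6975072)*q1 + (-323693/64584)*q2 + (-8875/5382)*q3 = 0.
Solving this linear system: q1 = -32119675403/11502303516, q2 = -68494044743/25880182911, q3 = 103628532703/25880182911.
The numerator is Q*f truncated at degree 1: P0 = a_0 = -2/13; P1 = a_1 + q1*a_0 = -116493599492/95533020869.


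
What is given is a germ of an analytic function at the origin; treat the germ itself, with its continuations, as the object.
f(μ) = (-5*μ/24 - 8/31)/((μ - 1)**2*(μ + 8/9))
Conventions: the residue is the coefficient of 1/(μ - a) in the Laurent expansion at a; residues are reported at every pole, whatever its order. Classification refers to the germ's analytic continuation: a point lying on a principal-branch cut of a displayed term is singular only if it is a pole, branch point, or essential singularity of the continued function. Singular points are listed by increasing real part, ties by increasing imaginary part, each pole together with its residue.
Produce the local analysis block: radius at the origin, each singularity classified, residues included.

Denominator factor (μ - 1)^2: pole of order 2 at 1, modulus 1.
Denominator factor (μ + 8/9): pole of order 1 at -8/9, modulus 8/9.
The radius of convergence is the smallest modulus among the singular points: 8/9.
At the order-1 pole -8/9 set g(μ) = (μ - (-8/9))*f(μ) = (-5*μ/24 - 8/31)/(μ - 1)**2.
Simple pole: residue = g(a) at a = -8/9, which is -183/8959.
At the order-2 pole 1 set g(μ) = (μ - (1))^2*f(μ) = (-5*μ/24 - 8/31)/(μ + 8/9).
Order-2 pole: residue = g'(a); g'(1) = 183/8959, so the residue is 183/8959.
List the singular points by increasing real part (a conjugate pair: the negative imaginary part first).

Radius of convergence at 0: 8/9.
At -8/9: a pole of order 1; residue -183/8959.
At 1: a pole of order 2; residue 183/8959.


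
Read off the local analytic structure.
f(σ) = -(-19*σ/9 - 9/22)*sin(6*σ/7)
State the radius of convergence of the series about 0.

The radius of convergence is infinite.

The factor -sin(6*σ/7) is entire and contributes no finite singular point.
The polynomial part has no poles.
No finite singular points: the Taylor series at 0 converges everywhere.


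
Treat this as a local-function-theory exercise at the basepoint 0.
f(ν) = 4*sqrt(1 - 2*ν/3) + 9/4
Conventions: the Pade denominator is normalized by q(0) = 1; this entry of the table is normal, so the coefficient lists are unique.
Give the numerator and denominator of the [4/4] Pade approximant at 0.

Taylor coefficients needed (expand at 0): a_0 = 25/4, a_1 = -4/3, a_2 = -2/9, a_3 = -2/27, a_4 = -5/162, a_5 = -7/486, a_6 = -7/972, a_7 = -11/2916, a_8 = -143/69984.
Write the denominator as Q(ν) = 1 + q1*ν + q2*ν^2 + q3*ν^3 + q4*ν^4. Requiring Q*f - P = O(ν^9) with deg P <= 4 kills the coefficients of ν^5..ν^8 in Q*f:
  ν^5: a_5 + q1*a_4 + q2*a_3 + q3*a_2 + q4*a_1 = 0, i.e. -7/486 + (-5/162)*q1 + (-2/27)*q2 + (-2/9)*q3 + (-4/3)*q4 = 0.
  ν^6: a_6 + q1*a_5 + q2*a_4 + q3*a_3 + q4*a_2 = 0, i.e. -7/972 + (-7/486)*q1 + (-5/162)*q2 + (-2/27)*q3 + (-2/9)*q4 = 0.
  ν^7: a_7 + q1*a_6 + q2*a_5 + q3*a_4 + q4*a_3 = 0, i.e. -11/2916 + (-7/972)*q1 + (-7/486)*q2 + (-5/162)*q3 + (-2/27)*q4 = 0.
  ν^8: a_8 + q1*a_7 + q2*a_6 + q3*a_5 + q4*a_4 = 0, i.e. -143/69984 + (-11/2916)*q1 + (-7/972)*q2 + (-7/486)*q3 + (-5/162)*q4 = 0.
Solving this linear system: q1 = -7/6, q2 = 5/12, q3 = -5/108, q4 = 1/1296.
The numerator is Q*f truncated at degree 4: P0 = a_0 = 25/4; P1 = a_1 + q1*a_0 = -69/8; P2 = a_2 + q1*a_1 + q2*a_0 = 63/16; P3 = a_3 + q1*a_2 + q2*a_1 + q3*a_0 = -95/144; P4 = a_4 + q1*a_3 + q2*a_2 + q3*a_1 + q4*a_0 = 17/576.

The Pade approximant has numerator coefficients [25/4, -69/8, 63/16, -95/144, 17/576]; denominator coefficients [1, -7/6, 5/12, -5/108, 1/1296].


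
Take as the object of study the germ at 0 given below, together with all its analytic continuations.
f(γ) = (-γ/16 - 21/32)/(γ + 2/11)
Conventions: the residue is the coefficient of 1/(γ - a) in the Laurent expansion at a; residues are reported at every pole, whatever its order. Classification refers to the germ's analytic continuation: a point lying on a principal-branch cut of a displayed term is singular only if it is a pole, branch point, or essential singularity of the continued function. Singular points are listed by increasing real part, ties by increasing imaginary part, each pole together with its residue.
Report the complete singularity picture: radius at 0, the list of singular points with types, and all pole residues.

Radius of convergence at 0: 2/11.
At -2/11: a pole of order 1; residue -227/352.

Denominator factor (γ + 2/11): pole of order 1 at -2/11, modulus 2/11.
The radius of convergence is the smallest modulus among the singular points: 2/11.
At the order-1 pole -2/11 set g(γ) = (γ - (-2/11))*f(γ) = -γ/16 - 21/32.
Simple pole: residue = g(a) at a = -2/11, which is -227/352.


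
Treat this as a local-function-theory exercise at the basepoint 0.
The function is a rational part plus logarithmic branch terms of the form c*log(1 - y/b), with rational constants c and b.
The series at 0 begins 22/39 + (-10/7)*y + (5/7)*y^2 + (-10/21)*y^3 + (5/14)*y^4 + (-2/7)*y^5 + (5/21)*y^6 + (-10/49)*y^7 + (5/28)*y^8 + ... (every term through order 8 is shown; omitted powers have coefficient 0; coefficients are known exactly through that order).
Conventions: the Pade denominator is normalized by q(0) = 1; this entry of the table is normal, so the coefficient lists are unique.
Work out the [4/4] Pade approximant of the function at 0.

The Pade approximant has numerator coefficients [22/39, -82/273, -129/91, -1382/1911, -1471/19110]; denominator coefficients [1, 2, 9/7, 2/7, 1/70].

Taylor coefficients needed (read off): a_0 = 22/39, a_1 = -10/7, a_2 = 5/7, a_3 = -10/21, a_4 = 5/14, a_5 = -2/7, a_6 = 5/21, a_7 = -10/49, a_8 = 5/28.
Write the denominator as Q(y) = 1 + q1*y + q2*y^2 + q3*y^3 + q4*y^4. Requiring Q*f - P = O(y^9) with deg P <= 4 kills the coefficients of y^5..y^8 in Q*f:
  y^5: a_5 + q1*a_4 + q2*a_3 + q3*a_2 + q4*a_1 = 0, i.e. -2/7 + (5/14)*q1 + (-10/21)*q2 + (5/7)*q3 + (-10/7)*q4 = 0.
  y^6: a_6 + q1*a_5 + q2*a_4 + q3*a_3 + q4*a_2 = 0, i.e. 5/21 + (-2/7)*q1 + (5/14)*q2 + (-10/21)*q3 + (5/7)*q4 = 0.
  y^7: a_7 + q1*a_6 + q2*a_5 + q3*a_4 + q4*a_3 = 0, i.e. -10/49 + (5/21)*q1 + (-2/7)*q2 + (5/14)*q3 + (-10/21)*q4 = 0.
  y^8: a_8 + q1*a_7 + q2*a_6 + q3*a_5 + q4*a_4 = 0, i.e. 5/28 + (-10/49)*q1 + (5/21)*q2 + (-2/7)*q3 + (5/14)*q4 = 0.
Solving this linear system: q1 = 2, q2 = 9/7, q3 = 2/7, q4 = 1/70.
The numerator is Q*f truncated at degree 4: P0 = a_0 = 22/39; P1 = a_1 + q1*a_0 = -82/273; P2 = a_2 + q1*a_1 + q2*a_0 = -129/91; P3 = a_3 + q1*a_2 + q2*a_1 + q3*a_0 = -1382/1911; P4 = a_4 + q1*a_3 + q2*a_2 + q3*a_1 + q4*a_0 = -1471/19110.


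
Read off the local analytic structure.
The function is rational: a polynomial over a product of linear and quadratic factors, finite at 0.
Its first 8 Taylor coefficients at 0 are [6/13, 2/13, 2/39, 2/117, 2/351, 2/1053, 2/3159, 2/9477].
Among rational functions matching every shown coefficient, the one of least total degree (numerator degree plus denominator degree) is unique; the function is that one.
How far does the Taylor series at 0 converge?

No rational of total degree below 1 reproduces all 8 coefficients; solving the [0/1] Pade equations on them gives f(ω) = -18/(13*(ω - 3)), whose expansion matches every shown term.
Denominator factor (ω - 3): pole of order 1 at 3, modulus 3.
The radius of convergence is the smallest modulus among the singular points: 3.

The radius of convergence is 3.


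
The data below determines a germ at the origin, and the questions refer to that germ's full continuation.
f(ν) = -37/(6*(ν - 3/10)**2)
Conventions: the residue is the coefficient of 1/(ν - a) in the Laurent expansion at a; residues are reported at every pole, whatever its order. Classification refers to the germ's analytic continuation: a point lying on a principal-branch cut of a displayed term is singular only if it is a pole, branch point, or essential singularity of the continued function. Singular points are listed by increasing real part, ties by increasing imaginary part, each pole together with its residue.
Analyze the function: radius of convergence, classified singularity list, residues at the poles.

Denominator factor (ν - 3/10)^2: pole of order 2 at 3/10, modulus 3/10.
The radius of convergence is the smallest modulus among the singular points: 3/10.
At the order-2 pole 3/10 set g(ν) = (ν - (3/10))^2*f(ν) = -37/6.
Order-2 pole: residue = g'(a); g'(3/10) = 0, so the residue is 0.

Radius of convergence at 0: 3/10.
At 3/10: a pole of order 2; residue 0.


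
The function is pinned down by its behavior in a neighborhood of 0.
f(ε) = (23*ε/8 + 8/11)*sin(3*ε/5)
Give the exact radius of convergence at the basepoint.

The radius of convergence is infinite.

The factor sin(3*ε/5) is entire and contributes no finite singular point.
The polynomial part has no poles.
No finite singular points: the Taylor series at 0 converges everywhere.
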